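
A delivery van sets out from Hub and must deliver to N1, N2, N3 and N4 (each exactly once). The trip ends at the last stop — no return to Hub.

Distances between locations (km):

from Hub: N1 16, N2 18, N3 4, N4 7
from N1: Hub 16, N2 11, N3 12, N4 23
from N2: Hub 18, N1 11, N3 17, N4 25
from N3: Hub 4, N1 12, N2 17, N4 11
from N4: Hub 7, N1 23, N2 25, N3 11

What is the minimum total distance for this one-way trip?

Minimum one-way distance = 41 km.

There are 4! = 24 possible orderings.
Hub - N1 - N2 - N3 - N4: 16+11+17+11 = 55
Hub - N1 - N2 - N4 - N3: 16+11+25+11 = 63
Hub - N1 - N3 - N2 - N4: 16+12+17+25 = 70
Hub - N1 - N3 - N4 - N2: 16+12+11+25 = 64
Hub - N1 - N4 - N2 - N3: 16+23+25+17 = 81
Hub - N1 - N4 - N3 - N2: 16+23+11+17 = 67
Hub - N2 - N1 - N3 - N4: 18+11+12+11 = 52
Hub - N2 - N1 - N4 - N3: 18+11+23+11 = 63
Hub - N2 - N3 - N1 - N4: 18+17+12+23 = 70
Hub - N2 - N3 - N4 - N1: 18+17+11+23 = 69
Hub - N2 - N4 - N1 - N3: 18+25+23+12 = 78
Hub - N2 - N4 - N3 - N1: 18+25+11+12 = 66
Hub - N3 - N1 - N2 - N4: 4+12+11+25 = 52
Hub - N3 - N1 - N4 - N2: 4+12+23+25 = 64
… (10 more)
Hub - N4 - N3 - N1 - N2: 7+11+12+11 = 41  ← best
The minimum is 41.
One shortest path: Hub → N4 → N3 → N1 → N2.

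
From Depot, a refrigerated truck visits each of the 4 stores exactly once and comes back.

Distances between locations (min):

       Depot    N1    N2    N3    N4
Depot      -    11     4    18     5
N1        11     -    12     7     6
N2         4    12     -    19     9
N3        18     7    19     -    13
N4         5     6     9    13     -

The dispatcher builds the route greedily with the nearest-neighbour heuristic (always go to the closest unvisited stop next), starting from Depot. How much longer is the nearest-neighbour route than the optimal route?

The nearest-neighbour route is 3 min longer than optimal.

Depot: N2=4, N4=5, N1=11, N3=18 ⇒ N2
N2: N4=9, N1=12, N3=19 ⇒ N4
N4: N1=6, N3=13 ⇒ N1
N1: N3=7 ⇒ N3
NN route Depot → N2 → N4 → N1 → N3 → Depot costs 44.
Optimal: Depot → N2 → N1 → N3 → N4 → Depot costs 41 (by enumerating all 12 distinct tours).
Excess = 44 − 41 = 3.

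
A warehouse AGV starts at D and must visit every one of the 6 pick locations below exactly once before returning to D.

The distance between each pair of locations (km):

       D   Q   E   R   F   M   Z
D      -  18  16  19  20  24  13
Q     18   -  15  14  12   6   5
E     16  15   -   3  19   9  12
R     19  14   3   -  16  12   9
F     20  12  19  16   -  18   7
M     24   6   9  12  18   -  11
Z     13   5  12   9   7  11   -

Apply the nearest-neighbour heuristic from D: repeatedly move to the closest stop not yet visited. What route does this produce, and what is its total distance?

Total distance 72 km via the nearest-neighbour route D → Z → Q → M → E → R → F → D.

D → [Z:13 / E:16 / Q:18 / R:19 / F:20 / M:24] → Z (13)
Z → [Q:5 / F:7 / R:9 / M:11 / E:12] → Q (5)
Q → [M:6 / F:12 / R:14 / E:15] → M (6)
M → [E:9 / R:12 / F:18] → E (9)
E → [R:3 / F:19] → R (3)
R → [F:16] → F (16)
Return F→D: 20.
Total = 13 + 5 + 6 + 9 + 3 + 16 + 20 = 72.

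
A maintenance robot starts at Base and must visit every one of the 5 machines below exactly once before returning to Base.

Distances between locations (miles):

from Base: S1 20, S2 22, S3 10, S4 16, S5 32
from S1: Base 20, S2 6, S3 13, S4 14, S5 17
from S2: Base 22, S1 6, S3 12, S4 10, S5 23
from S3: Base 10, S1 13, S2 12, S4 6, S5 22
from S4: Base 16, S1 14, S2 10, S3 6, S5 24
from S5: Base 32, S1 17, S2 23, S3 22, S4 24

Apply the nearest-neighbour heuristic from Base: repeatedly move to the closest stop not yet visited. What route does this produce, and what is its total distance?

Base → [S3:10 / S4:16 / S1:20 / S2:22 / S5:32] → S3 (10)
S3 → [S4:6 / S2:12 / S1:13 / S5:22] → S4 (6)
S4 → [S2:10 / S1:14 / S5:24] → S2 (10)
S2 → [S1:6 / S5:23] → S1 (6)
S1 → [S5:17] → S5 (17)
Return S5→Base: 32.
Total = 10 + 6 + 10 + 6 + 17 + 32 = 81.

81 miles along Base → S3 → S4 → S2 → S1 → S5 → Base.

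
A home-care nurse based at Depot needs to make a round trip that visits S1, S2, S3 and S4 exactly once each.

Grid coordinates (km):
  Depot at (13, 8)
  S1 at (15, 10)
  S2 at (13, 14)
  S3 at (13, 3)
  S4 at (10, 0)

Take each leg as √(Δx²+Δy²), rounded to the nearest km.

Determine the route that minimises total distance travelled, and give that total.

Depot-S1-S2-S3-S4-Depot: 3+4+11+4+9 = 31
Depot-S1-S2-S4-S3-Depot: 3+4+14+4+5 = 30
Depot-S1-S3-S2-S4-Depot: 3+7+11+14+9 = 44
Depot-S1-S3-S4-S2-Depot: 3+7+4+14+6 = 34
Depot-S1-S4-S2-S3-Depot: 3+11+14+11+5 = 44
Depot-S1-S4-S3-S2-Depot: 3+11+4+11+6 = 35
Depot-S2-S1-S3-S4-Depot: 6+4+7+4+9 = 30
Depot-S2-S1-S4-S3-Depot: 6+4+11+4+5 = 30
Depot-S2-S3-S1-S4-Depot: 6+11+7+11+9 = 44
Depot-S2-S4-S1-S3-Depot: 6+14+11+7+5 = 43
Depot-S3-S1-S2-S4-Depot: 5+7+4+14+9 = 39
Depot-S3-S2-S1-S4-Depot: 5+11+4+11+9 = 40
The minimum is 30.
One optimal route: Depot → S1 → S2 → S4 → S3 → Depot (or its reverse).

Minimum total distance: 30 km.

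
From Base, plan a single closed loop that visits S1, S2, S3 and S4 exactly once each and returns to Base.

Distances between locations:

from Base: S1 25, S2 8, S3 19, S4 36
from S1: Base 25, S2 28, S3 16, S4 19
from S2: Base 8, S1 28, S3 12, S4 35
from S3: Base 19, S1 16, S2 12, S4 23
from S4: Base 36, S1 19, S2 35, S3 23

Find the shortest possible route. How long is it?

Base-S1-S2-S3-S4-Base: 25+28+12+23+36 = 124
Base-S1-S2-S4-S3-Base: 25+28+35+23+19 = 130
Base-S1-S3-S2-S4-Base: 25+16+12+35+36 = 124
Base-S1-S3-S4-S2-Base: 25+16+23+35+8 = 107
Base-S1-S4-S2-S3-Base: 25+19+35+12+19 = 110
Base-S1-S4-S3-S2-Base: 25+19+23+12+8 = 87
Base-S2-S1-S3-S4-Base: 8+28+16+23+36 = 111
Base-S2-S1-S4-S3-Base: 8+28+19+23+19 = 97
Base-S2-S3-S1-S4-Base: 8+12+16+19+36 = 91
Base-S2-S4-S1-S3-Base: 8+35+19+16+19 = 97
Base-S3-S1-S2-S4-Base: 19+16+28+35+36 = 134
Base-S3-S2-S1-S4-Base: 19+12+28+19+36 = 114
The minimum is 87.
One optimal route: Base → S1 → S4 → S3 → S2 → Base (or its reverse).

Minimum total distance: 87.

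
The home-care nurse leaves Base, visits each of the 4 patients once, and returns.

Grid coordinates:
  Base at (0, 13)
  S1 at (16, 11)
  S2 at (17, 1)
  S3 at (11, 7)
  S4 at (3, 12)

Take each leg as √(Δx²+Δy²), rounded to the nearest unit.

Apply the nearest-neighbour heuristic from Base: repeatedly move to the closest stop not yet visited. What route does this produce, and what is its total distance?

From Base: distances to unvisited — S4=3, S3=13, S1=16, S2=21. Nearest is S4 (3).
From S4: distances to unvisited — S3=9, S1=13, S2=18. Nearest is S3 (9).
From S3: distances to unvisited — S1=6, S2=8. Nearest is S1 (6).
From S1: distances to unvisited — S2=10. Nearest is S2 (10).
Return S2→Base: 21.
Total = 3 + 9 + 6 + 10 + 21 = 49.

Total distance 49 via the nearest-neighbour route Base → S4 → S3 → S1 → S2 → Base.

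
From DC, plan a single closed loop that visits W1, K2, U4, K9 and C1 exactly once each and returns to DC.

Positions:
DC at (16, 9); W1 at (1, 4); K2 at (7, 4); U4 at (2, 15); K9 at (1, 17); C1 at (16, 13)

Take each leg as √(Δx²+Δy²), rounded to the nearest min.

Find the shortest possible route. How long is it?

DC-W1-K2-U4-K9-C1-DC: 16+6+12+2+16+4 = 56
DC-W1-K2-U4-C1-K9-DC: 16+6+12+14+16+17 = 81
DC-W1-K2-K9-U4-C1-DC: 16+6+14+2+14+4 = 56
DC-W1-K2-K9-C1-U4-DC: 16+6+14+16+14+15 = 81
DC-W1-K2-C1-U4-K9-DC: 16+6+13+14+2+17 = 68
DC-W1-K2-C1-K9-U4-DC: 16+6+13+16+2+15 = 68
DC-W1-U4-K2-K9-C1-DC: 16+11+12+14+16+4 = 73
DC-W1-U4-K2-C1-K9-DC: 16+11+12+13+16+17 = 85
DC-W1-U4-K9-K2-C1-DC: 16+11+2+14+13+4 = 60
DC-W1-U4-K9-C1-K2-DC: 16+11+2+16+13+10 = 68
DC-W1-U4-C1-K2-K9-DC: 16+11+14+13+14+17 = 85
DC-W1-U4-C1-K9-K2-DC: 16+11+14+16+14+10 = 81
DC-W1-K9-K2-U4-C1-DC: 16+13+14+12+14+4 = 73
DC-W1-K9-K2-C1-U4-DC: 16+13+14+13+14+15 = 85
… (46 more)
DC-K2-W1-U4-K9-C1-DC: 10+6+11+2+16+4 = 49  ← best
The minimum is 49.
One optimal route: DC → K2 → W1 → U4 → K9 → C1 → DC (or its reverse).

Minimum total distance: 49 min.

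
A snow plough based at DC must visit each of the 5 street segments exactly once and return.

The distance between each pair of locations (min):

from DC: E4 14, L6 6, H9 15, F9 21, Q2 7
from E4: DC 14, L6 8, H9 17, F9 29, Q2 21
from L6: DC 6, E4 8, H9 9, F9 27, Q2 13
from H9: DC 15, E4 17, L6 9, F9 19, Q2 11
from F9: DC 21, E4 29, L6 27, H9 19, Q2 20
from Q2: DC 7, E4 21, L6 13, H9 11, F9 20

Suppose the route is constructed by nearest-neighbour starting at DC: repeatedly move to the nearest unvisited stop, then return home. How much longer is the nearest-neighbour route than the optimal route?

Excess over optimum: 6 min.

DC: L6=6, Q2=7, E4=14, H9=15, F9=21 ⇒ L6
L6: E4=8, H9=9, Q2=13, F9=27 ⇒ E4
E4: H9=17, Q2=21, F9=29 ⇒ H9
H9: Q2=11, F9=19 ⇒ Q2
Q2: F9=20 ⇒ F9
NN route DC → L6 → E4 → H9 → Q2 → F9 → DC costs 83.
Optimal: DC → E4 → L6 → H9 → F9 → Q2 → DC costs 77 (by enumerating all 60 distinct tours).
Excess = 83 − 77 = 6.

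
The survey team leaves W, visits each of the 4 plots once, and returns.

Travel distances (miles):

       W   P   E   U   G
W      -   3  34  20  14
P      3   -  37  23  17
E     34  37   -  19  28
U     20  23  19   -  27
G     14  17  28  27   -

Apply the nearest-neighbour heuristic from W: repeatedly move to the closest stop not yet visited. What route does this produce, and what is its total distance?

Nearest-neighbour total = 100 miles; route W → P → G → U → E → W.

W → [P:3 / G:14 / U:20 / E:34] → P (3)
P → [G:17 / U:23 / E:37] → G (17)
G → [U:27 / E:28] → U (27)
U → [E:19] → E (19)
Return E→W: 34.
Total = 3 + 17 + 27 + 19 + 34 = 100.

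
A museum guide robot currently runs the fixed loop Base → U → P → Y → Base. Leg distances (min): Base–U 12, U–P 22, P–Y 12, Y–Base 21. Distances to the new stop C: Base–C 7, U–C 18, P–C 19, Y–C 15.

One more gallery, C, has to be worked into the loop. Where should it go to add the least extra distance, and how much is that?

Adding 1 min by placing C on the Y–Base leg.

Insertion cost between consecutive stops i–j is d(i,C) + d(C,j) − d(i,j):
  between Base and U: 7 + 18 − 12 = 13
  between U and P: 18 + 19 − 22 = 15
  between P and Y: 19 + 15 − 12 = 22
  between Y and Base: 15 + 7 − 21 = 1
Cheapest insertion is between Y and Base, adding 1.
New total = 67 + 1 = 68.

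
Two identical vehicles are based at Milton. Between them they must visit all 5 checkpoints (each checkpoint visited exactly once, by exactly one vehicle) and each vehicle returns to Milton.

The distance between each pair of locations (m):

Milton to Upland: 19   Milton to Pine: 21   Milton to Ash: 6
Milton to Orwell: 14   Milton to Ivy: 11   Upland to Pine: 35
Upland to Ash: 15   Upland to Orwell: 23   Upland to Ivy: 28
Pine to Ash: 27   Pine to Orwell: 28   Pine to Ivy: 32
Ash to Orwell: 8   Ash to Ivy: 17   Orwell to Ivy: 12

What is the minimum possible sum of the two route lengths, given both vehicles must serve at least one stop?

There are 2^4 − 1 = 15 ways to divide the 5 stops into two non-empty groups. For each, the best each vehicle can do is its own shortest tour through its group:
  {Upland} + {Pine, Ash, Orwell, Ivy}: 38 + 79 = 117
  {Pine} + {Upland, Ash, Orwell, Ivy}: 42 + 65 = 107
  {Upland, Pine} + {Ash, Orwell, Ivy}: 75 + 37 = 112
  {Ash} + {Upland, Pine, Orwell, Ivy}: 12 + 102 = 114
  {Upland, Ash} + {Pine, Orwell, Ivy}: 40 + 72 = 112
  {Pine, Ash} + {Upland, Orwell, Ivy}: 54 + 65 = 119
  … (15 splits in total)
Best: vehicle 1 Milton → Pine → Milton = 42; vehicle 2 Milton → Upland → Ash → Orwell → Ivy → Milton = 65; combined 107.

Minimum combined distance: 107 m.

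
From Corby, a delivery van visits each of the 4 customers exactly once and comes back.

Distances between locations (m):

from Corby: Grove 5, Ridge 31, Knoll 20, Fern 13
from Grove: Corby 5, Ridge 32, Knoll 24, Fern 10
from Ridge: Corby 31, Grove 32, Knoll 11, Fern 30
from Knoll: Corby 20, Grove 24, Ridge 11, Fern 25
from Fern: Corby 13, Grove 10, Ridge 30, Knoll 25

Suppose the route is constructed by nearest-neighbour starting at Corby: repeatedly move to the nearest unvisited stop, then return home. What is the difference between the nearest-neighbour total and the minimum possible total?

6 m longer than the optimal tour.

Corby: Grove=5, Fern=13, Knoll=20, Ridge=31 ⇒ Grove
Grove: Fern=10, Knoll=24, Ridge=32 ⇒ Fern
Fern: Knoll=25, Ridge=30 ⇒ Knoll
Knoll: Ridge=11 ⇒ Ridge
NN route Corby → Grove → Fern → Knoll → Ridge → Corby costs 82.
Optimal: Corby → Grove → Fern → Ridge → Knoll → Corby costs 76 (by enumerating all 12 distinct tours).
Excess = 82 − 76 = 6.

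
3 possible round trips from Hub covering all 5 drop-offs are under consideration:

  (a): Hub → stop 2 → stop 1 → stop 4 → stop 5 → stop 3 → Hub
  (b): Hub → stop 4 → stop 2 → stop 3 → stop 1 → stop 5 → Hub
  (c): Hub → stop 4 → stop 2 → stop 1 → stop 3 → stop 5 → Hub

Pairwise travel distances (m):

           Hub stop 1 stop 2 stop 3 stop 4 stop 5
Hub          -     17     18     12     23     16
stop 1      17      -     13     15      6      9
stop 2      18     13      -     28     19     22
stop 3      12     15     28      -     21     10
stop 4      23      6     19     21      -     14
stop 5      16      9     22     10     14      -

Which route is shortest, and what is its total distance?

73 m — (a) is the shortest.

(a): 18 + 13 + 6 + 14 + 10 + 12 = 73
(b): 23 + 19 + 28 + 15 + 9 + 16 = 110
(c): 23 + 19 + 13 + 15 + 10 + 16 = 96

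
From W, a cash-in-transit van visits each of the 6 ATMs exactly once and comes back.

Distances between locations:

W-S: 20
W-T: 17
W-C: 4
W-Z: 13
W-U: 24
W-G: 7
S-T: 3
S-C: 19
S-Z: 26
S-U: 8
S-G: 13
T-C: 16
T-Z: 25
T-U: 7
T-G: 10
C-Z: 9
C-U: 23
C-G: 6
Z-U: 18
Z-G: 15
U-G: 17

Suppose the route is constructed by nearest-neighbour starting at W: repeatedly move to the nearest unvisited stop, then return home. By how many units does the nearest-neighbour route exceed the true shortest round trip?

W: C=4, G=7, Z=13, T=17, S=20, U=24 ⇒ C
C: G=6, Z=9, T=16, S=19, U=23 ⇒ G
G: T=10, S=13, Z=15, U=17 ⇒ T
T: S=3, U=7, Z=25 ⇒ S
S: U=8, Z=26 ⇒ U
U: Z=18 ⇒ Z
NN route W → C → G → T → S → U → Z → W costs 62.
Optimal: W → C → Z → U → S → T → G → W costs 59 (by enumerating all 360 distinct tours).
Excess = 62 − 59 = 3.

Excess over optimum: 3.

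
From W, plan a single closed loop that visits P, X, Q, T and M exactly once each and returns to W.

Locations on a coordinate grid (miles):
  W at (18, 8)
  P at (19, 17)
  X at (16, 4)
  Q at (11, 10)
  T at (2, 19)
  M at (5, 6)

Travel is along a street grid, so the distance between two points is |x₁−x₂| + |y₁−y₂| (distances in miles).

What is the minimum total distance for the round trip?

Minimum total distance: 72 miles.

With 5 stops there are 5!/2 = 60 distinct round trips (a route and its reverse cost the same).
W - P - X - Q - T - M - W: 10+16+11+18+16+15 = 86
W - P - X - Q - M - T - W: 10+16+11+10+16+27 = 90
W - P - X - T - Q - M - W: 10+16+29+18+10+15 = 98
W - P - X - T - M - Q - W: 10+16+29+16+10+9 = 90
W - P - X - M - Q - T - W: 10+16+13+10+18+27 = 94
W - P - X - M - T - Q - W: 10+16+13+16+18+9 = 82
W - P - Q - X - T - M - W: 10+15+11+29+16+15 = 96
W - P - Q - X - M - T - W: 10+15+11+13+16+27 = 92
W - P - Q - T - X - M - W: 10+15+18+29+13+15 = 100
W - P - Q - T - M - X - W: 10+15+18+16+13+6 = 78
W - P - Q - M - X - T - W: 10+15+10+13+29+27 = 104
W - P - Q - M - T - X - W: 10+15+10+16+29+6 = 86
W - P - T - X - Q - M - W: 10+19+29+11+10+15 = 94
W - P - T - X - M - Q - W: 10+19+29+13+10+9 = 90
… (46 more)
W - P - T - M - Q - X - W: 10+19+16+10+11+6 = 72  ← best
The minimum is 72.
One optimal route: W → P → T → M → Q → X → W (or its reverse).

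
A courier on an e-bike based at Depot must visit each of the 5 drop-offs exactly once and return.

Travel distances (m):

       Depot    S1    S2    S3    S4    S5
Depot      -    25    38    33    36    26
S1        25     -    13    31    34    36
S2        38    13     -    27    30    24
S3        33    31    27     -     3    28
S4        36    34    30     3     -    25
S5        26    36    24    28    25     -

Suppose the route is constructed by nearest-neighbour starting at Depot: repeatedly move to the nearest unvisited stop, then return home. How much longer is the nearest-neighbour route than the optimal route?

From Depot: S1=25, S5=26, S3=33, S4=36, S2=38 → choose S1 (25).
From S1: S2=13, S3=31, S4=34, S5=36 → choose S2 (13).
From S2: S5=24, S3=27, S4=30 → choose S5 (24).
From S5: S4=25, S3=28 → choose S4 (25).
From S4: S3=3 → choose S3 (3).
NN route Depot → S1 → S2 → S5 → S4 → S3 → Depot costs 123.
Optimal: Depot → S1 → S2 → S3 → S4 → S5 → Depot costs 119 (by enumerating all 60 distinct tours).
Excess = 123 − 119 = 4.

4 m longer than the optimal tour.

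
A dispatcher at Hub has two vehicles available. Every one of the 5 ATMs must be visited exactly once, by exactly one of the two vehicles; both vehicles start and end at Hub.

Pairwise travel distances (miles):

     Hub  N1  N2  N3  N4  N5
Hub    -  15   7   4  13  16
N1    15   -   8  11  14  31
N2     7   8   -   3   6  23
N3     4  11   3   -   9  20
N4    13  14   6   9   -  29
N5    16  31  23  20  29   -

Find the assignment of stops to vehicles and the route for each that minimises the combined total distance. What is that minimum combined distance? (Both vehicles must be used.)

74 miles — the smallest possible combined total.

Check every non-empty split of the stops between the two vehicles; for each half take its own optimal tour:
  {N1} + {N2, N3, N4, N5}: 30 + 58 = 88
  {N2} + {N1, N3, N4, N5}: 14 + 74 = 88
  {N1, N2} + {N3, N4, N5}: 30 + 58 = 88
  {N3} + {N1, N2, N4, N5}: 8 + 74 = 82
  {N1, N3} + {N2, N4, N5}: 30 + 58 = 88
  {N2, N3} + {N1, N4, N5}: 14 + 74 = 88
  … (15 splits in total)
  {N1, N2, N3, N4} + {N5}: 42 + 32 = 74  ← best
Best: vehicle 1 Hub → N1 → N2 → N4 → N3 → Hub = 42; vehicle 2 Hub → N5 → Hub = 32; combined 74.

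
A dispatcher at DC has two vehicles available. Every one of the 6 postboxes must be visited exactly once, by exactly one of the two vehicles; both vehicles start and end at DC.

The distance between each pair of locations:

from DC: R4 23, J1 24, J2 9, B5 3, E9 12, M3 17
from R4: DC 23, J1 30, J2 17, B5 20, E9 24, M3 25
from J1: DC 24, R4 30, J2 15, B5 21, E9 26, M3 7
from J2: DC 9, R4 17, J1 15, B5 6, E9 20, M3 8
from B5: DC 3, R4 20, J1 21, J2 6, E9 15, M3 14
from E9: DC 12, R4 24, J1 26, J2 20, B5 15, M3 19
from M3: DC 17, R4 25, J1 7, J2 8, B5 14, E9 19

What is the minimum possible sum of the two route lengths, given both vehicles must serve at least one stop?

Check every non-empty split of the stops between the two vehicles; for each half take its own optimal tour:
  {R4} + {J1, J2, B5, E9, M3}: 46 + 62 = 108
  {J1} + {R4, J2, B5, E9, M3}: 48 + 78 = 126
  {R4, J1} + {J2, B5, E9, M3}: 77 + 48 = 125
  {J2} + {R4, J1, B5, E9, M3}: 18 + 90 = 108
  {R4, J2} + {J1, B5, E9, M3}: 49 + 62 = 111
  {J1, J2} + {R4, B5, E9, M3}: 48 + 78 = 126
  … (31 splits in total)
  {B5} + {R4, J1, J2, E9, M3}: 6 + 90 = 96  ← best
Best: vehicle 1 DC → B5 → DC = 6; vehicle 2 DC → J2 → M3 → J1 → R4 → E9 → DC = 90; combined 96.

96 — the smallest possible combined total.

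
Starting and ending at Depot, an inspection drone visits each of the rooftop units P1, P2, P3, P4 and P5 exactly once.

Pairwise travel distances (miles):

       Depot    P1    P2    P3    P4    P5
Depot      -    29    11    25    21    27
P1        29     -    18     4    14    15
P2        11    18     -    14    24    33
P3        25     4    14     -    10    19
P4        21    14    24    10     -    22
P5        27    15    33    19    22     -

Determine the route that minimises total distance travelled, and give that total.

Depot → P1 → P2 → P3 → P4 → P5 → Depot: 29+18+14+10+22+27 = 120
Depot → P1 → P2 → P3 → P5 → P4 → Depot: 29+18+14+19+22+21 = 123
Depot → P1 → P2 → P4 → P3 → P5 → Depot: 29+18+24+10+19+27 = 127
Depot → P1 → P2 → P4 → P5 → P3 → Depot: 29+18+24+22+19+25 = 137
Depot → P1 → P2 → P5 → P3 → P4 → Depot: 29+18+33+19+10+21 = 130
Depot → P1 → P2 → P5 → P4 → P3 → Depot: 29+18+33+22+10+25 = 137
Depot → P1 → P3 → P2 → P4 → P5 → Depot: 29+4+14+24+22+27 = 120
Depot → P1 → P3 → P2 → P5 → P4 → Depot: 29+4+14+33+22+21 = 123
Depot → P1 → P3 → P4 → P2 → P5 → Depot: 29+4+10+24+33+27 = 127
Depot → P1 → P3 → P4 → P5 → P2 → Depot: 29+4+10+22+33+11 = 109
Depot → P1 → P3 → P5 → P2 → P4 → Depot: 29+4+19+33+24+21 = 130
Depot → P1 → P3 → P5 → P4 → P2 → Depot: 29+4+19+22+24+11 = 109
Depot → P1 → P4 → P2 → P3 → P5 → Depot: 29+14+24+14+19+27 = 127
Depot → P1 → P4 → P2 → P5 → P3 → Depot: 29+14+24+33+19+25 = 144
… (46 more)
Depot → P2 → P3 → P1 → P5 → P4 → Depot: 11+14+4+15+22+21 = 87  ← best
The minimum is 87.
One optimal route: Depot → P2 → P3 → P1 → P5 → P4 → Depot (or its reverse).

87 miles — the shortest possible round trip.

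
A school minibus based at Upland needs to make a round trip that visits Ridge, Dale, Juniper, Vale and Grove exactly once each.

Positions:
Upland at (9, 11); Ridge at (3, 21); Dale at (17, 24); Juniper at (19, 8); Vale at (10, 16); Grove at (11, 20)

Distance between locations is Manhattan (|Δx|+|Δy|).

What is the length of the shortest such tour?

68 — the shortest possible round trip.

There are 60 distinct closed tours to check (reversals are equivalent).
Upland → Ridge → Dale → Juniper → Vale → Grove → Upland: 16+17+18+17+5+11 = 84
Upland → Ridge → Dale → Juniper → Grove → Vale → Upland: 16+17+18+20+5+6 = 82
Upland → Ridge → Dale → Vale → Juniper → Grove → Upland: 16+17+15+17+20+11 = 96
Upland → Ridge → Dale → Vale → Grove → Juniper → Upland: 16+17+15+5+20+13 = 86
Upland → Ridge → Dale → Grove → Juniper → Vale → Upland: 16+17+10+20+17+6 = 86
Upland → Ridge → Dale → Grove → Vale → Juniper → Upland: 16+17+10+5+17+13 = 78
Upland → Ridge → Juniper → Dale → Vale → Grove → Upland: 16+29+18+15+5+11 = 94
Upland → Ridge → Juniper → Dale → Grove → Vale → Upland: 16+29+18+10+5+6 = 84
Upland → Ridge → Juniper → Vale → Dale → Grove → Upland: 16+29+17+15+10+11 = 98
Upland → Ridge → Juniper → Vale → Grove → Dale → Upland: 16+29+17+5+10+21 = 98
Upland → Ridge → Juniper → Grove → Dale → Vale → Upland: 16+29+20+10+15+6 = 96
Upland → Ridge → Juniper → Grove → Vale → Dale → Upland: 16+29+20+5+15+21 = 106
Upland → Ridge → Vale → Dale → Juniper → Grove → Upland: 16+12+15+18+20+11 = 92
Upland → Ridge → Vale → Dale → Grove → Juniper → Upland: 16+12+15+10+20+13 = 86
… (46 more)
Upland → Juniper → Dale → Ridge → Grove → Vale → Upland: 13+18+17+9+5+6 = 68  ← best
The minimum is 68.
One optimal route: Upland → Juniper → Dale → Ridge → Grove → Vale → Upland (or its reverse).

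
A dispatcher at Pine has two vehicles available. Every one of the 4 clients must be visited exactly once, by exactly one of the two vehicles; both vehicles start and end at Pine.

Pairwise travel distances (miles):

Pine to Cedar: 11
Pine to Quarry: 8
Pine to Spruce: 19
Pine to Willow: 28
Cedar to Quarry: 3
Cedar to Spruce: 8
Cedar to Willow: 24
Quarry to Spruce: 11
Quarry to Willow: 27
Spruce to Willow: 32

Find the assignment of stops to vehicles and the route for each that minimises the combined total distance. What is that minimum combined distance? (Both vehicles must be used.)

Try each way of splitting the stops between the two vehicles (each non-empty) and, for each split, find the best tour for each vehicle:
  {Cedar} + {Quarry, Spruce, Willow}: 22 + 79 = 101
  {Quarry} + {Cedar, Spruce, Willow}: 16 + 79 = 95
  {Cedar, Quarry} + {Spruce, Willow}: 22 + 79 = 101
  {Spruce} + {Cedar, Quarry, Willow}: 38 + 63 = 101
  {Cedar, Spruce} + {Quarry, Willow}: 38 + 63 = 101
  {Quarry, Spruce} + {Cedar, Willow}: 38 + 63 = 101
  … (7 splits in total)
  {Cedar, Quarry, Spruce} + {Willow}: 38 + 56 = 94  ← best
Best: vehicle 1 Pine → Cedar → Spruce → Quarry → Pine = 38; vehicle 2 Pine → Willow → Pine = 56; combined 94.

94 miles — the smallest possible combined total.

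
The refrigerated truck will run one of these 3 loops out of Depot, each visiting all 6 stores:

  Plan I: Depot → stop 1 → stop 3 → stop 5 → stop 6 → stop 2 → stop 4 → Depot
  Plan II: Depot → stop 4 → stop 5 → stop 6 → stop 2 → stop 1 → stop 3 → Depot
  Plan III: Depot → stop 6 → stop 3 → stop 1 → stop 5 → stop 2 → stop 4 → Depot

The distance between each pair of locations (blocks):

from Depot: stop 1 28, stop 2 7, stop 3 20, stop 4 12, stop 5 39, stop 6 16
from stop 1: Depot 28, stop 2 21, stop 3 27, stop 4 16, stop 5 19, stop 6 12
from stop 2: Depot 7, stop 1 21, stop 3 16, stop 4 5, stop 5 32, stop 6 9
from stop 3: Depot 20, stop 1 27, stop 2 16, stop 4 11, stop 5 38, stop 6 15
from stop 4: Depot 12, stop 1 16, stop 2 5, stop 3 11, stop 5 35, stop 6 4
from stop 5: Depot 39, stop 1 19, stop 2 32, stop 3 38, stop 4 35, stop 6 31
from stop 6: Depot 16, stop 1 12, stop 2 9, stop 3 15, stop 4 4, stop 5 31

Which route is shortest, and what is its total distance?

Plan I: 28 + 27 + 38 + 31 + 9 + 5 + 12 = 150
Plan II: 12 + 35 + 31 + 9 + 21 + 27 + 20 = 155
Plan III: 16 + 15 + 27 + 19 + 32 + 5 + 12 = 126

126 blocks — Plan III is the shortest.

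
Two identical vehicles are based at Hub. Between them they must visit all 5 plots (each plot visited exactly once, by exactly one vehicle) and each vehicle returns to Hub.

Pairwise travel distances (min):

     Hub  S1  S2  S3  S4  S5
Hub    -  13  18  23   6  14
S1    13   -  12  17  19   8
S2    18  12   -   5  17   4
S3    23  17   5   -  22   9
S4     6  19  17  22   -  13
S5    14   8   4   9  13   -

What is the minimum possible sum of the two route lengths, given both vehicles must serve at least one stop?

65 min — the smallest possible combined total.

There are 2^4 − 1 = 15 ways to divide the 5 stops into two non-empty groups. For each, the best each vehicle can do is its own shortest tour through its group:
  {S1} + {S2, S3, S4, S5}: 26 + 51 = 77
  {S2} + {S1, S3, S4, S5}: 36 + 58 = 94
  {S1, S2} + {S3, S4, S5}: 43 + 51 = 94
  {S3} + {S1, S2, S4, S5}: 46 + 48 = 94
  {S1, S3} + {S2, S4, S5}: 53 + 41 = 94
  {S2, S3} + {S1, S4, S5}: 46 + 40 = 86
  … (15 splits in total)
  {S4} + {S1, S2, S3, S5}: 12 + 53 = 65  ← best
Best: vehicle 1 Hub → S4 → Hub = 12; vehicle 2 Hub → S1 → S2 → S3 → S5 → Hub = 53; combined 65.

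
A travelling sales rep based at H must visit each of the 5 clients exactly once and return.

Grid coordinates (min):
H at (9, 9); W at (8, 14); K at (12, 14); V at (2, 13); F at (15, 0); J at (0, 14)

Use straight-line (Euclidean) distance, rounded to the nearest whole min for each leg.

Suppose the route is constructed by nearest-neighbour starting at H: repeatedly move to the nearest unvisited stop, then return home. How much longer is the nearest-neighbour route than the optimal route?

The nearest-neighbour route is 6 min longer than optimal.

H: W=5, K=6, V=8, J=10, F=11 ⇒ W
W: K=4, V=6, J=8, F=16 ⇒ K
K: V=10, J=12, F=14 ⇒ V
V: J=2, F=18 ⇒ J
J: F=21 ⇒ F
NN route H → W → K → V → J → F → H costs 53.
Optimal: H → V → J → W → K → F → H costs 47 (by enumerating all 60 distinct tours).
Excess = 53 − 47 = 6.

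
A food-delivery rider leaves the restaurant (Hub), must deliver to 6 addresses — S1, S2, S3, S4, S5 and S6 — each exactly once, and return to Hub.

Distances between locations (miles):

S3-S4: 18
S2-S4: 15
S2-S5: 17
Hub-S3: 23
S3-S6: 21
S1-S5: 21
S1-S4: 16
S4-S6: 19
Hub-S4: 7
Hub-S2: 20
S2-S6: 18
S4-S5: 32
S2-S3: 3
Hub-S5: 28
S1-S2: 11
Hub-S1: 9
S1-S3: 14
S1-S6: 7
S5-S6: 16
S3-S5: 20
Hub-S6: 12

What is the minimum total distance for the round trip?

With 6 stops there are 6!/2 = 360 distinct round trips (a route and its reverse cost the same).
Hub → S1 → S2 → S3 → S4 → S5 → S6 → Hub: 9+11+3+18+32+16+12 = 101
Hub → S1 → S2 → S3 → S4 → S6 → S5 → Hub: 9+11+3+18+19+16+28 = 104
Hub → S1 → S2 → S3 → S5 → S4 → S6 → Hub: 9+11+3+20+32+19+12 = 106
Hub → S1 → S2 → S3 → S5 → S6 → S4 → Hub: 9+11+3+20+16+19+7 = 85
Hub → S1 → S2 → S3 → S6 → S4 → S5 → Hub: 9+11+3+21+19+32+28 = 123
Hub → S1 → S2 → S3 → S6 → S5 → S4 → Hub: 9+11+3+21+16+32+7 = 99
Hub → S1 → S2 → S4 → S3 → S5 → S6 → Hub: 9+11+15+18+20+16+12 = 101
Hub → S1 → S2 → S4 → S3 → S6 → S5 → Hub: 9+11+15+18+21+16+28 = 118
… (352 more)
Hub → S1 → S6 → S5 → S2 → S3 → S4 → Hub: 9+7+16+17+3+18+7 = 77  ← best
The minimum is 77.
One optimal route: Hub → S1 → S6 → S5 → S2 → S3 → S4 → Hub (or its reverse).

77 miles — the shortest possible round trip.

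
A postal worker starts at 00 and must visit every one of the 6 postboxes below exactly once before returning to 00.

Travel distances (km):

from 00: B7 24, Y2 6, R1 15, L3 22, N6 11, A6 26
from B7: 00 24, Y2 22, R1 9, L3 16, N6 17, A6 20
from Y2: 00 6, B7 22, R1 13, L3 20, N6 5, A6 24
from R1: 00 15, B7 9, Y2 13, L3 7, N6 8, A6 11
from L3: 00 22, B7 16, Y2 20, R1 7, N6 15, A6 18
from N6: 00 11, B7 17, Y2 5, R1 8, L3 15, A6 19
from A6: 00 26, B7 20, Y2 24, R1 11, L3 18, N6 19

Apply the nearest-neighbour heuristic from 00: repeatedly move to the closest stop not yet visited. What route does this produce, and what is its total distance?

At 00 the remaining stops are Y2 6, N6 11, R1 15, L3 22, B7 24, A6 26; go to Y2.
At Y2 the remaining stops are N6 5, R1 13, L3 20, B7 22, A6 24; go to N6.
At N6 the remaining stops are R1 8, L3 15, B7 17, A6 19; go to R1.
At R1 the remaining stops are L3 7, B7 9, A6 11; go to L3.
At L3 the remaining stops are B7 16, A6 18; go to B7.
At B7 the remaining stops are A6 20; go to A6.
Return A6→00: 26.
Total = 6 + 5 + 8 + 7 + 16 + 20 + 26 = 88.

Total distance 88 km via the nearest-neighbour route 00 → Y2 → N6 → R1 → L3 → B7 → A6 → 00.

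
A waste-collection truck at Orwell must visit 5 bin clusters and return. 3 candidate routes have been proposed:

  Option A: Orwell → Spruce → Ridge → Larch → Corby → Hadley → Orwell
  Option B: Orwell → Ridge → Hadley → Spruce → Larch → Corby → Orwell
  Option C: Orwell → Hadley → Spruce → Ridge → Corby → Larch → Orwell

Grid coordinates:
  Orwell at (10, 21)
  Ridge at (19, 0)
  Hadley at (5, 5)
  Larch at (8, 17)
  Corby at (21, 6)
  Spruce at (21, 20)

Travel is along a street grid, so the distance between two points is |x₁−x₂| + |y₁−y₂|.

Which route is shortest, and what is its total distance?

112 — Option C is the shortest.

Option A: 12 + 22 + 28 + 24 + 17 + 21 = 124
Option B: 30 + 19 + 31 + 16 + 24 + 26 = 146
Option C: 21 + 31 + 22 + 8 + 24 + 6 = 112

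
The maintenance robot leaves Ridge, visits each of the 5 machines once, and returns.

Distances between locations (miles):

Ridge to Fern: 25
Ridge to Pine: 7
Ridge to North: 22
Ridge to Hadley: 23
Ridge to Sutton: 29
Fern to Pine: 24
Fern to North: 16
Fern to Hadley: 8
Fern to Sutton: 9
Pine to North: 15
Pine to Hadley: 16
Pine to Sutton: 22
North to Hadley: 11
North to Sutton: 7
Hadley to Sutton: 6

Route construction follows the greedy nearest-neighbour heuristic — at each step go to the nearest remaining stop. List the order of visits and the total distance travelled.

68 miles along Ridge → Pine → North → Sutton → Hadley → Fern → Ridge.

From Ridge: distances to unvisited — Pine=7, North=22, Hadley=23, Fern=25, Sutton=29. Nearest is Pine (7).
From Pine: distances to unvisited — North=15, Hadley=16, Sutton=22, Fern=24. Nearest is North (15).
From North: distances to unvisited — Sutton=7, Hadley=11, Fern=16. Nearest is Sutton (7).
From Sutton: distances to unvisited — Hadley=6, Fern=9. Nearest is Hadley (6).
From Hadley: distances to unvisited — Fern=8. Nearest is Fern (8).
Return Fern→Ridge: 25.
Total = 7 + 15 + 7 + 6 + 8 + 25 = 68.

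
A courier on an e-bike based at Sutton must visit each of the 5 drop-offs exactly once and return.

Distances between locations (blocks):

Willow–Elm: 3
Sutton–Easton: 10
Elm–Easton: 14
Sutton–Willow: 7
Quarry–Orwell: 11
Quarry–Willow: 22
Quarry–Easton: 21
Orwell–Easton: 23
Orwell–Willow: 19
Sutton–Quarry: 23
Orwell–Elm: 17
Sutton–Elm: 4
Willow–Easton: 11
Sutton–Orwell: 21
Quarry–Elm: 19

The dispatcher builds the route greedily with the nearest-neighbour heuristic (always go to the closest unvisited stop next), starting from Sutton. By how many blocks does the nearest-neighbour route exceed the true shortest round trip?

The nearest-neighbour route is 3 blocks longer than optimal.

From Sutton: Elm=4, Willow=7, Easton=10, Orwell=21, Quarry=23 → choose Elm (4).
From Elm: Willow=3, Easton=14, Orwell=17, Quarry=19 → choose Willow (3).
From Willow: Easton=11, Orwell=19, Quarry=22 → choose Easton (11).
From Easton: Quarry=21, Orwell=23 → choose Quarry (21).
From Quarry: Orwell=11 → choose Orwell (11).
NN route Sutton → Elm → Willow → Easton → Quarry → Orwell → Sutton costs 71.
Optimal: Sutton → Elm → Willow → Orwell → Quarry → Easton → Sutton costs 68 (by enumerating all 60 distinct tours).
Excess = 71 − 68 = 3.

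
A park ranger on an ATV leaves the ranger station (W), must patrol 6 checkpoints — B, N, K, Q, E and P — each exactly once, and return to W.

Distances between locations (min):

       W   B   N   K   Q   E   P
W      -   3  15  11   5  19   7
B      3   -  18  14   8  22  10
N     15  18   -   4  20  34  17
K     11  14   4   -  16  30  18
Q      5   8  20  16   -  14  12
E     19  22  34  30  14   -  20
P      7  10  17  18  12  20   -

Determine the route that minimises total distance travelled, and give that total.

Shortest round trip = 77 min.

There are 360 distinct closed tours to check (reversals are equivalent).
W-B-N-K-Q-E-P-W: 3+18+4+16+14+20+7 = 82
W-B-N-K-Q-P-E-W: 3+18+4+16+12+20+19 = 92
W-B-N-K-E-Q-P-W: 3+18+4+30+14+12+7 = 88
W-B-N-K-E-P-Q-W: 3+18+4+30+20+12+5 = 92
W-B-N-K-P-Q-E-W: 3+18+4+18+12+14+19 = 88
W-B-N-K-P-E-Q-W: 3+18+4+18+20+14+5 = 82
W-B-N-Q-K-E-P-W: 3+18+20+16+30+20+7 = 114
W-B-N-Q-K-P-E-W: 3+18+20+16+18+20+19 = 114
… (352 more)
W-B-K-N-P-E-Q-W: 3+14+4+17+20+14+5 = 77  ← best
The minimum is 77.
One optimal route: W → B → K → N → P → E → Q → W (or its reverse).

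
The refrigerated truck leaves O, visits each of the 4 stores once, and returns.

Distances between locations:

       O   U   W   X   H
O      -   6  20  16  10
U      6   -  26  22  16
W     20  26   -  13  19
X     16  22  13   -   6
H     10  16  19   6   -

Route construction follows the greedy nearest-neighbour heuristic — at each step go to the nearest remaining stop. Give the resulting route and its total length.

Nearest-neighbour total = 61; route O → U → H → X → W → O.

From O: distances to unvisited — U=6, H=10, X=16, W=20. Nearest is U (6).
From U: distances to unvisited — H=16, X=22, W=26. Nearest is H (16).
From H: distances to unvisited — X=6, W=19. Nearest is X (6).
From X: distances to unvisited — W=13. Nearest is W (13).
Return W→O: 20.
Total = 6 + 16 + 6 + 13 + 20 = 61.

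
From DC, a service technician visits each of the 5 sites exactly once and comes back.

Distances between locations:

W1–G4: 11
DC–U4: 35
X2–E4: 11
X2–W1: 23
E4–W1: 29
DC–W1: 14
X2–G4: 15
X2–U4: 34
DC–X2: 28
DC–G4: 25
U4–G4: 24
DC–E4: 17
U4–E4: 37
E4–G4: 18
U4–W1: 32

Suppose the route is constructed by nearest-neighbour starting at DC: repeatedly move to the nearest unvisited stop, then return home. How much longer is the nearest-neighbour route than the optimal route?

The nearest-neighbour route is 12 longer than optimal.

From DC: W1=14, E4=17, G4=25, X2=28, U4=35 → choose W1 (14).
From W1: G4=11, X2=23, E4=29, U4=32 → choose G4 (11).
From G4: X2=15, E4=18, U4=24 → choose X2 (15).
From X2: E4=11, U4=34 → choose E4 (11).
From E4: U4=37 → choose U4 (37).
NN route DC → W1 → G4 → X2 → E4 → U4 → DC costs 123.
Optimal: DC → E4 → X2 → U4 → G4 → W1 → DC costs 111 (by enumerating all 60 distinct tours).
Excess = 123 − 111 = 12.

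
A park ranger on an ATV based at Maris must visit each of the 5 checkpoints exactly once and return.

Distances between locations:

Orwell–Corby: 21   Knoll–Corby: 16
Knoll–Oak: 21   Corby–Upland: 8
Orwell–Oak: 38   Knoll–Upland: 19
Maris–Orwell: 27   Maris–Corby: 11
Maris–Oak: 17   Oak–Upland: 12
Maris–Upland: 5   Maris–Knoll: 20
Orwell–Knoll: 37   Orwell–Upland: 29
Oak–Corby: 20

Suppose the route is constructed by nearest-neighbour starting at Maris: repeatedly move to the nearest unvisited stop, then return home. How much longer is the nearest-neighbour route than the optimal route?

13 longer than the optimal tour.

Maris: Upland=5, Corby=11, Oak=17, Knoll=20, Orwell=27 ⇒ Upland
Upland: Corby=8, Oak=12, Knoll=19, Orwell=29 ⇒ Corby
Corby: Knoll=16, Oak=20, Orwell=21 ⇒ Knoll
Knoll: Oak=21, Orwell=37 ⇒ Oak
Oak: Orwell=38 ⇒ Orwell
NN route Maris → Upland → Corby → Knoll → Oak → Orwell → Maris costs 115.
Optimal: Maris → Orwell → Corby → Knoll → Oak → Upland → Maris costs 102 (by enumerating all 60 distinct tours).
Excess = 115 − 102 = 13.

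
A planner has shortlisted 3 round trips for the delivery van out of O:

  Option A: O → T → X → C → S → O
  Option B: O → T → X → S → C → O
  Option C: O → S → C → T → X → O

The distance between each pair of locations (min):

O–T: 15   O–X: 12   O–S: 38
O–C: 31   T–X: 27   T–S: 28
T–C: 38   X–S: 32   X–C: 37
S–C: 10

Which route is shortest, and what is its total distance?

Option A: 15 + 27 + 37 + 10 + 38 = 127
Option B: 15 + 27 + 32 + 10 + 31 = 115
Option C: 38 + 10 + 38 + 27 + 12 = 125

Shortest is Option B, total 115 min.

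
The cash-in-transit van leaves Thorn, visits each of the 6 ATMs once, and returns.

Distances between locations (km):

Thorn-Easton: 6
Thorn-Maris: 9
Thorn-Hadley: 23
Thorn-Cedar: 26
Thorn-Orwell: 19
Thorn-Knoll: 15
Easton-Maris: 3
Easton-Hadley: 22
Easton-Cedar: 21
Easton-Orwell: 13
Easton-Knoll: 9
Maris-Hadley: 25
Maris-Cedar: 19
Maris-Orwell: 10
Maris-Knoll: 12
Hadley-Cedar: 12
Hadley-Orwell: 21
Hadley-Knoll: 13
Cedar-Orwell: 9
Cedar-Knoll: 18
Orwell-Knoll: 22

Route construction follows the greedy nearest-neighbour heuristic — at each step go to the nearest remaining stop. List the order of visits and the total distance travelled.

Nearest-neighbour total = 68 km; route Thorn → Easton → Maris → Orwell → Cedar → Hadley → Knoll → Thorn.

From Thorn: distances to unvisited — Easton=6, Maris=9, Knoll=15, Orwell=19, Hadley=23, Cedar=26. Nearest is Easton (6).
From Easton: distances to unvisited — Maris=3, Knoll=9, Orwell=13, Cedar=21, Hadley=22. Nearest is Maris (3).
From Maris: distances to unvisited — Orwell=10, Knoll=12, Cedar=19, Hadley=25. Nearest is Orwell (10).
From Orwell: distances to unvisited — Cedar=9, Hadley=21, Knoll=22. Nearest is Cedar (9).
From Cedar: distances to unvisited — Hadley=12, Knoll=18. Nearest is Hadley (12).
From Hadley: distances to unvisited — Knoll=13. Nearest is Knoll (13).
Return Knoll→Thorn: 15.
Total = 6 + 3 + 10 + 9 + 12 + 13 + 15 = 68.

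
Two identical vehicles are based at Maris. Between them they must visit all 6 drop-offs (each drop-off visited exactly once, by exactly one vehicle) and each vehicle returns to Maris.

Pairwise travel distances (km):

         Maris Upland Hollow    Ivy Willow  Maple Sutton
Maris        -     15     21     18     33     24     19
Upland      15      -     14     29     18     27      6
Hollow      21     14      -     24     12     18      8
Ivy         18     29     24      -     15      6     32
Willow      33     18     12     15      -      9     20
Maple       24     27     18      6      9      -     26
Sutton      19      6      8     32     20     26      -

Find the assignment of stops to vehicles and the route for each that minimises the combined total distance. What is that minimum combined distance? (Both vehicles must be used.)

Check every non-empty split of the stops between the two vehicles; for each half take its own optimal tour:
  {Upland} + {Hollow, Ivy, Willow, Maple, Sutton}: 30 + 72 = 102
  {Hollow} + {Upland, Ivy, Willow, Maple, Sutton}: 42 + 74 = 116
  {Upland, Hollow} + {Ivy, Willow, Maple, Sutton}: 50 + 72 = 122
  {Ivy} + {Upland, Hollow, Willow, Maple, Sutton}: 36 + 74 = 110
  {Upland, Ivy} + {Hollow, Willow, Maple, Sutton}: 62 + 72 = 134
  {Hollow, Ivy} + {Upland, Willow, Maple, Sutton}: 63 + 74 = 137
  … (31 splits in total)
Best: vehicle 1 Maris → Upland → Maris = 30; vehicle 2 Maris → Ivy → Maple → Willow → Hollow → Sutton → Maris = 72; combined 102.

Minimum combined distance: 102 km.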